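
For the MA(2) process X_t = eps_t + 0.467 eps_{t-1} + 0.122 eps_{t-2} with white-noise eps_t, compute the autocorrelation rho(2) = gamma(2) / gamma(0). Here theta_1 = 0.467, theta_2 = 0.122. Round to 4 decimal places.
\rho(2) = 0.0989

For an MA(q) process with theta_0 = 1, the autocovariance is
  gamma(k) = sigma^2 * sum_{i=0..q-k} theta_i * theta_{i+k},
and rho(k) = gamma(k) / gamma(0). Sigma^2 cancels.
  numerator   = (1)*(0.122) = 0.122.
  denominator = (1)^2 + (0.467)^2 + (0.122)^2 = 1.232973.
  rho(2) = 0.122 / 1.232973 = 0.0989.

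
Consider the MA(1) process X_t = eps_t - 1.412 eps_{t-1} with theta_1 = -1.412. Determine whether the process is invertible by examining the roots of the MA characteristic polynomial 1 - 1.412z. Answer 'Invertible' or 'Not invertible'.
\text{Not invertible}

The MA(q) characteristic polynomial is P(z) = 1 - 1.412z.
Invertibility requires all roots to lie outside the unit circle, i.e. |z| > 1 for every root.
This is linear in z: 1 + (-1.412) z = 0  =>  z = -1/(-1.412) = 0.708215,  |z| = 0.708215.
Moduli of all roots: 0.7082.
All moduli strictly greater than 1? No.
Verdict: Not invertible.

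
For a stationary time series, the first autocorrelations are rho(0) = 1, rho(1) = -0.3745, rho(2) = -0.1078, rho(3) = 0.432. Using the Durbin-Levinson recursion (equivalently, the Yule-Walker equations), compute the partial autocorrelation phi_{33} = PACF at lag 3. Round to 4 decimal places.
\phi_{33} = 0.3450

The PACF at lag k is phi_{kk}, the last component of the solution
to the Yule-Walker system G_k phi = r_k where
  (G_k)_{ij} = rho(|i - j|), (r_k)_i = rho(i), i,j = 1..k.
Equivalently, Durbin-Levinson gives phi_{kk} iteratively:
  phi_{11} = rho(1)
  phi_{kk} = [rho(k) - sum_{j=1..k-1} phi_{k-1,j} rho(k-j)]
            / [1 - sum_{j=1..k-1} phi_{k-1,j} rho(j)],
  phi_{k,j} = phi_{k-1,j} - phi_{kk} phi_{k-1,k-j},  j = 1..k-1.
Step k = 1:
  phi_11 = rho(1) = -0.3745.
Step k = 2:
  phi_22 = [rho(2) - phi_11 rho(1)] / [1 - phi_11 rho(1)] = [-0.1078 - (-0.3745)(-0.3745)] / [1 - (-0.3745)(-0.3745)]
         = -0.24805025 / 0.85974975 = -0.288514.
  Update: phi_21 = phi_11 - phi_22 phi_11 = -0.3745 - (-0.288514)(-0.3745) = -0.482549.
Step k = 3:
  phi_33 = [rho(3) - phi_21 rho(2) - phi_22 rho(1)] / [1 - phi_21 rho(1) - phi_22 rho(2)]
    numerator   = 0.432 - (-0.482549)(-0.1078) - (-0.288514)(-0.3745) = 0.27193258
    denominator = 1 - (-0.482549)(-0.3745) - (-0.288514)(-0.1078) = 0.78818366
  phi_33 = 0.27193258 / 0.78818366 = 0.345.
Therefore phi_{33} = 0.3450.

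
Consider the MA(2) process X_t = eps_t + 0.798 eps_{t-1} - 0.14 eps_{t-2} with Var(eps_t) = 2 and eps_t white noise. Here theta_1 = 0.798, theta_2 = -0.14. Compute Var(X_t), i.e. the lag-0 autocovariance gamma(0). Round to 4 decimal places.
\gamma(0) = 3.3128

For an MA(q) process X_t = eps_t + sum_i theta_i eps_{t-i} with
Var(eps_t) = sigma^2, the variance is
  gamma(0) = sigma^2 * (1 + sum_i theta_i^2).
  sum_i theta_i^2 = (0.798)^2 + (-0.14)^2 = 0.636804 + 0.0196 = 0.656404.
  gamma(0) = 2 * (1 + 0.656404) = 2 * 1.656404 = 3.312808, which rounds to 3.3128.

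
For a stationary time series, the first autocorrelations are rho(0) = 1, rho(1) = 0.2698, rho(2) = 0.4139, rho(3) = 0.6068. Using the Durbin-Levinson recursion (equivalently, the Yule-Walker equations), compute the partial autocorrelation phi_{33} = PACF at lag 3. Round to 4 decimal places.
\phi_{33} = 0.5450

The PACF at lag k is phi_{kk}, the last component of the solution
to the Yule-Walker system G_k phi = r_k where
  (G_k)_{ij} = rho(|i - j|), (r_k)_i = rho(i), i,j = 1..k.
Equivalently, Durbin-Levinson gives phi_{kk} iteratively:
  phi_{11} = rho(1)
  phi_{kk} = [rho(k) - sum_{j=1..k-1} phi_{k-1,j} rho(k-j)]
            / [1 - sum_{j=1..k-1} phi_{k-1,j} rho(j)],
  phi_{k,j} = phi_{k-1,j} - phi_{kk} phi_{k-1,k-j},  j = 1..k-1.
Step k = 1:
  phi_11 = rho(1) = 0.2698.
Step k = 2:
  phi_22 = [rho(2) - phi_11 rho(1)] / [1 - phi_11 rho(1)] = [0.4139 - (0.2698)(0.2698)] / [1 - (0.2698)(0.2698)]
         = 0.34110796 / 0.92720796 = 0.367887.
  Update: phi_21 = phi_11 - phi_22 phi_11 = 0.2698 - (0.367887)(0.2698) = 0.170544.
Step k = 3:
  phi_33 = [rho(3) - phi_21 rho(2) - phi_22 rho(1)] / [1 - phi_21 rho(1) - phi_22 rho(2)]
    numerator   = 0.6068 - (0.170544)(0.4139) - (0.367887)(0.2698) = 0.43695585
    denominator = 1 - (0.170544)(0.2698) - (0.367887)(0.4139) = 0.8017187
  phi_33 = 0.43695585 / 0.8017187 = 0.545.
Therefore phi_{33} = 0.5450.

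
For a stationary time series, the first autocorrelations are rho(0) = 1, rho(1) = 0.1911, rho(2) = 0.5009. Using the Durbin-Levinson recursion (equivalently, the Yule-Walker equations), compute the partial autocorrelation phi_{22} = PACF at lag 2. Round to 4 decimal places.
\phi_{22} = 0.4820

The PACF at lag k is phi_{kk}, the last component of the solution
to the Yule-Walker system G_k phi = r_k where
  (G_k)_{ij} = rho(|i - j|), (r_k)_i = rho(i), i,j = 1..k.
Equivalently, Durbin-Levinson gives phi_{kk} iteratively:
  phi_{11} = rho(1)
  phi_{kk} = [rho(k) - sum_{j=1..k-1} phi_{k-1,j} rho(k-j)]
            / [1 - sum_{j=1..k-1} phi_{k-1,j} rho(j)],
  phi_{k,j} = phi_{k-1,j} - phi_{kk} phi_{k-1,k-j},  j = 1..k-1.
Step k = 1:
  phi_11 = rho(1) = 0.1911.
Step k = 2:
  phi_22 = [rho(2) - phi_11 rho(1)] / [1 - phi_11 rho(1)] = [0.5009 - (0.1911)(0.1911)] / [1 - (0.1911)(0.1911)]
         = 0.46438079 / 0.96348079 = 0.482.
Therefore phi_{22} = 0.4820.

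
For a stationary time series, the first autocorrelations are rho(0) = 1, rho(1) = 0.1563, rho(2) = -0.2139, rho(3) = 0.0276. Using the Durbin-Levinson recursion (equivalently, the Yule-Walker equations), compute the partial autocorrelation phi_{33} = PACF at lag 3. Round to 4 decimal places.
\phi_{33} = 0.1171

The PACF at lag k is phi_{kk}, the last component of the solution
to the Yule-Walker system G_k phi = r_k where
  (G_k)_{ij} = rho(|i - j|), (r_k)_i = rho(i), i,j = 1..k.
Equivalently, Durbin-Levinson gives phi_{kk} iteratively:
  phi_{11} = rho(1)
  phi_{kk} = [rho(k) - sum_{j=1..k-1} phi_{k-1,j} rho(k-j)]
            / [1 - sum_{j=1..k-1} phi_{k-1,j} rho(j)],
  phi_{k,j} = phi_{k-1,j} - phi_{kk} phi_{k-1,k-j},  j = 1..k-1.
Step k = 1:
  phi_11 = rho(1) = 0.1563.
Step k = 2:
  phi_22 = [rho(2) - phi_11 rho(1)] / [1 - phi_11 rho(1)] = [-0.2139 - (0.1563)(0.1563)] / [1 - (0.1563)(0.1563)]
         = -0.23832969 / 0.97557031 = -0.244298.
  Update: phi_21 = phi_11 - phi_22 phi_11 = 0.1563 - (-0.244298)(0.1563) = 0.194484.
Step k = 3:
  phi_33 = [rho(3) - phi_21 rho(2) - phi_22 rho(1)] / [1 - phi_21 rho(1) - phi_22 rho(2)]
    numerator   = 0.0276 - (0.194484)(-0.2139) - (-0.244298)(0.1563) = 0.10738382
    denominator = 1 - (0.194484)(0.1563) - (-0.244298)(-0.2139) = 0.91734689
  phi_33 = 0.10738382 / 0.91734689 = 0.1171.
Therefore phi_{33} = 0.1171.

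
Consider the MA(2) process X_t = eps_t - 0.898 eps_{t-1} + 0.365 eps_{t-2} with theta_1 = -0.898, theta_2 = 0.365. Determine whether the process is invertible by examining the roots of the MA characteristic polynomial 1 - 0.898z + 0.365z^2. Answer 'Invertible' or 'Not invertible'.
\text{Invertible}

The MA(q) characteristic polynomial is P(z) = 1 - 0.898z + 0.365z^2.
Invertibility requires all roots to lie outside the unit circle, i.e. |z| > 1 for every root.
Set 1 + (-0.898) z + (0.365) z^2 = 0, i.e. a z^2 + b z + c = 0 with a = 0.365, b = -0.898, c = 1.
Discriminant D = b^2 - 4ac = (-0.898)^2 - 4*(0.365)*1 = 0.806404 - (1.46) = -0.653596.
D < 0, so the roots are the complex-conjugate pair z = (-b +/- i sqrt(-D)) / (2a) = 1.2301 +/- 1.1075i.
For a conjugate pair |z|^2 = z * conj(z) = (product of roots) = c/a = 1/(0.365) = 2.739726, so |z| = sqrt(2.739726) = 1.6552 for both roots.
Moduli of all roots: 1.6552, 1.6552.
All moduli strictly greater than 1? Yes.
Verdict: Invertible.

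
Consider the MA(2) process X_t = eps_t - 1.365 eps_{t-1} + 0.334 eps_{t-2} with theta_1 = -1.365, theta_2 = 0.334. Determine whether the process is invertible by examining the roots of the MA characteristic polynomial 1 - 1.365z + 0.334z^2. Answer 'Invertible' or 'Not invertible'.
\text{Not invertible}

The MA(q) characteristic polynomial is P(z) = 1 - 1.365z + 0.334z^2.
Invertibility requires all roots to lie outside the unit circle, i.e. |z| > 1 for every root.
Set 1 + (-1.365) z + (0.334) z^2 = 0, i.e. a z^2 + b z + c = 0 with a = 0.334, b = -1.365, c = 1.
Discriminant D = b^2 - 4ac = (-1.365)^2 - 4*(0.334)*1 = 1.863225 - (1.336) = 0.527225.
D >= 0, so the roots are real: z = (-b +/- sqrt(D)) / (2a) = (1.365 +/- 0.726103) / (0.668).
  z_1 = (1.365 + 0.726103) / (0.668) = 3.1304,   |z_1| = 3.1304.
  z_2 = (1.365 - 0.726103) / (0.668) = 0.9564,   |z_2| = 0.9564.
Moduli of all roots: 3.1304, 0.9564.
All moduli strictly greater than 1? No.
Verdict: Not invertible.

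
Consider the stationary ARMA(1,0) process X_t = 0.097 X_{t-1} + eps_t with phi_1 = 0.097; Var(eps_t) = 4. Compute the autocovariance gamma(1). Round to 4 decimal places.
\gamma(1) = 0.3917

Multiply the model equation by X_{t-k} and take expectations. With theta_0 = psi_0 = 1 and psi_j the MA(infinity) weights, this gives
  gamma(k) - sum_i phi_i gamma(k-i) = c_k,
  c_k = sigma^2 * sum_{j=k..q} theta_j psi_{j-k}   (c_k = 0 for k > q),
using gamma(-m) = gamma(m).
Pure AR (q = 0): c_0 = sigma^2 = 4, c_k = 0 for k >= 1.
Equations for k = 0 and k = 1 (AR order 1):
  gamma(0) = phi_1 gamma(1) + c_0
  gamma(1) = phi_1 gamma(0) + c_1
Substituting the second into the first: gamma(0) (1 - phi_1^2) = c_0 + phi_1 c_1, so
  gamma(0) = c_0 / (1 - phi_1^2) = 4 / (1 - (0.097)^2) = 4 / 0.990591 = 4.037993.
  gamma(1) = phi_1 gamma(0) = (0.097)(4.037993) = 0.391685.
Therefore gamma(1) = 0.3917 (to 4 decimal places).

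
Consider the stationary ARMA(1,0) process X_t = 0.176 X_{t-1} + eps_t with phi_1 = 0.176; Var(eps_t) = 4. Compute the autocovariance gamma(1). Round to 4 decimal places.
\gamma(1) = 0.7265

Multiply the model equation by X_{t-k} and take expectations. With theta_0 = psi_0 = 1 and psi_j the MA(infinity) weights, this gives
  gamma(k) - sum_i phi_i gamma(k-i) = c_k,
  c_k = sigma^2 * sum_{j=k..q} theta_j psi_{j-k}   (c_k = 0 for k > q),
using gamma(-m) = gamma(m).
Pure AR (q = 0): c_0 = sigma^2 = 4, c_k = 0 for k >= 1.
Equations for k = 0 and k = 1 (AR order 1):
  gamma(0) = phi_1 gamma(1) + c_0
  gamma(1) = phi_1 gamma(0) + c_1
Substituting the second into the first: gamma(0) (1 - phi_1^2) = c_0 + phi_1 c_1, so
  gamma(0) = c_0 / (1 - phi_1^2) = 4 / (1 - (0.176)^2) = 4 / 0.969024 = 4.127865.
  gamma(1) = phi_1 gamma(0) = (0.176)(4.127865) = 0.726504.
Therefore gamma(1) = 0.7265 (to 4 decimal places).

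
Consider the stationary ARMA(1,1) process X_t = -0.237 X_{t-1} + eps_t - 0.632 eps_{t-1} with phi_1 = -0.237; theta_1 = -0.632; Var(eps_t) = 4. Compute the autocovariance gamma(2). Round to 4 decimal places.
\gamma(2) = 1.0036

Multiply the model equation by X_{t-k} and take expectations. With theta_0 = psi_0 = 1 and psi_j the MA(infinity) weights, this gives
  gamma(k) - sum_i phi_i gamma(k-i) = c_k,
  c_k = sigma^2 * sum_{j=k..q} theta_j psi_{j-k}   (c_k = 0 for k > q),
using gamma(-m) = gamma(m).
psi-weights needed (psi_j = theta_j + sum_i phi_i psi_{j-i}):
  psi_1 = theta_1 + phi_1 = -0.632 + (-0.237) = -0.869
Right-hand sides:
  c_0 = sigma^2 (1 + theta_1 psi_1) = 4 * (1 + (-0.632)(-0.869)) = 4 * 1.549208 = 6.196832
  c_1 = sigma^2 theta_1 = 4 * (-0.632) = -2.528
  c_2 = 0
Equations for k = 0 and k = 1 (AR order 1):
  gamma(0) = phi_1 gamma(1) + c_0
  gamma(1) = phi_1 gamma(0) + c_1
Substituting the second into the first: gamma(0) (1 - phi_1^2) = c_0 + phi_1 c_1, so
  gamma(0) = (c_0 + phi_1 c_1) / (1 - phi_1^2) = (6.196832 + (-0.237)(-2.528)) / (1 - (-0.237)^2) = 6.795968 / 0.943831 = 7.200408.
  gamma(1) = phi_1 gamma(0) + c_1 = (-0.237)(7.200408) + (-2.528) = -4.234497.
For k = 2 (> q): gamma(2) = phi_1 gamma(1) = (-0.237)(-4.234497) = 1.003576.
Therefore gamma(2) = 1.0036 (to 4 decimal places).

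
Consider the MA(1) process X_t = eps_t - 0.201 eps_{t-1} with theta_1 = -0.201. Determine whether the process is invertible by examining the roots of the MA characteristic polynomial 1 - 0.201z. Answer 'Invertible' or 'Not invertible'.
\text{Invertible}

The MA(q) characteristic polynomial is P(z) = 1 - 0.201z.
Invertibility requires all roots to lie outside the unit circle, i.e. |z| > 1 for every root.
This is linear in z: 1 + (-0.201) z = 0  =>  z = -1/(-0.201) = 4.975124,  |z| = 4.975124.
Moduli of all roots: 4.9751.
All moduli strictly greater than 1? Yes.
Verdict: Invertible.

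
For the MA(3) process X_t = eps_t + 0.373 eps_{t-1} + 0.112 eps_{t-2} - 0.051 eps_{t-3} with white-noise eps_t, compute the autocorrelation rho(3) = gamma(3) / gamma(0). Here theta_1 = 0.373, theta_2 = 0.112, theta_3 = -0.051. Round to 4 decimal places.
\rho(3) = -0.0442

For an MA(q) process with theta_0 = 1, the autocovariance is
  gamma(k) = sigma^2 * sum_{i=0..q-k} theta_i * theta_{i+k},
and rho(k) = gamma(k) / gamma(0). Sigma^2 cancels.
  numerator   = (1)*(-0.051) = -0.051.
  denominator = (1)^2 + (0.373)^2 + (0.112)^2 + (-0.051)^2 = 1.154274.
  rho(3) = -0.051 / 1.154274 = -0.0442.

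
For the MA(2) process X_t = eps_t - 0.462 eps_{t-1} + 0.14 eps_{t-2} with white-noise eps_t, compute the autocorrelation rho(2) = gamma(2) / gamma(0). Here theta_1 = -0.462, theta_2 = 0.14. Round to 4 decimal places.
\rho(2) = 0.1135

For an MA(q) process with theta_0 = 1, the autocovariance is
  gamma(k) = sigma^2 * sum_{i=0..q-k} theta_i * theta_{i+k},
and rho(k) = gamma(k) / gamma(0). Sigma^2 cancels.
  numerator   = (1)*(0.14) = 0.14.
  denominator = (1)^2 + (-0.462)^2 + (0.14)^2 = 1.233044.
  rho(2) = 0.14 / 1.233044 = 0.1135.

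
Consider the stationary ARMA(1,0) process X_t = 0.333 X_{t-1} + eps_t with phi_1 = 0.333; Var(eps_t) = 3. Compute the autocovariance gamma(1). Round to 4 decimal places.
\gamma(1) = 1.1236

Multiply the model equation by X_{t-k} and take expectations. With theta_0 = psi_0 = 1 and psi_j the MA(infinity) weights, this gives
  gamma(k) - sum_i phi_i gamma(k-i) = c_k,
  c_k = sigma^2 * sum_{j=k..q} theta_j psi_{j-k}   (c_k = 0 for k > q),
using gamma(-m) = gamma(m).
Pure AR (q = 0): c_0 = sigma^2 = 3, c_k = 0 for k >= 1.
Equations for k = 0 and k = 1 (AR order 1):
  gamma(0) = phi_1 gamma(1) + c_0
  gamma(1) = phi_1 gamma(0) + c_1
Substituting the second into the first: gamma(0) (1 - phi_1^2) = c_0 + phi_1 c_1, so
  gamma(0) = c_0 / (1 - phi_1^2) = 3 / (1 - (0.333)^2) = 3 / 0.889111 = 3.374157.
  gamma(1) = phi_1 gamma(0) = (0.333)(3.374157) = 1.123594.
Therefore gamma(1) = 1.1236 (to 4 decimal places).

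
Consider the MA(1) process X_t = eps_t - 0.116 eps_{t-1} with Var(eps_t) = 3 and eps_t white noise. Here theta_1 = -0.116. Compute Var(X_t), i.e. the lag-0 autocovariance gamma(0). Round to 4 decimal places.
\gamma(0) = 3.0404

For an MA(q) process X_t = eps_t + sum_i theta_i eps_{t-i} with
Var(eps_t) = sigma^2, the variance is
  gamma(0) = sigma^2 * (1 + sum_i theta_i^2).
  sum_i theta_i^2 = (-0.116)^2 = 0.013456.
  gamma(0) = 3 * (1 + 0.013456) = 3 * 1.013456 = 3.040368, which rounds to 3.0404.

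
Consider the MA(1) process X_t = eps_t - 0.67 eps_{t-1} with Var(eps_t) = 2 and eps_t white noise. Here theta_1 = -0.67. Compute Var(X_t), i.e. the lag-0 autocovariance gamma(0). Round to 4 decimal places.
\gamma(0) = 2.8978

For an MA(q) process X_t = eps_t + sum_i theta_i eps_{t-i} with
Var(eps_t) = sigma^2, the variance is
  gamma(0) = sigma^2 * (1 + sum_i theta_i^2).
  sum_i theta_i^2 = (-0.67)^2 = 0.4489.
  gamma(0) = 2 * (1 + 0.4489) = 2 * 1.4489 = 2.8978.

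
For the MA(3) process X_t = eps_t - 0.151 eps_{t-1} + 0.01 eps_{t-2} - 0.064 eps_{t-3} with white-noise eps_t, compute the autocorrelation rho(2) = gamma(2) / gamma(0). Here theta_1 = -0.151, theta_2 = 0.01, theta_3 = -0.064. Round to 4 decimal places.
\rho(2) = 0.0191

For an MA(q) process with theta_0 = 1, the autocovariance is
  gamma(k) = sigma^2 * sum_{i=0..q-k} theta_i * theta_{i+k},
and rho(k) = gamma(k) / gamma(0). Sigma^2 cancels.
  numerator   = (1)*(0.01) + (-0.151)*(-0.064) = 0.019664.
  denominator = (1)^2 + (-0.151)^2 + (0.01)^2 + (-0.064)^2 = 1.026997.
  rho(2) = 0.019664 / 1.026997 = 0.0191.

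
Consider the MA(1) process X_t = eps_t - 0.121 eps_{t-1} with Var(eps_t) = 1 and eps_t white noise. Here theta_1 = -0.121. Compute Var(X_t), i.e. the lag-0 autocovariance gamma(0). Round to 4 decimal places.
\gamma(0) = 1.0146

For an MA(q) process X_t = eps_t + sum_i theta_i eps_{t-i} with
Var(eps_t) = sigma^2, the variance is
  gamma(0) = sigma^2 * (1 + sum_i theta_i^2).
  sum_i theta_i^2 = (-0.121)^2 = 0.014641.
  gamma(0) = 1 * (1 + 0.014641) = 1 * 1.014641 = 1.014641, which rounds to 1.0146.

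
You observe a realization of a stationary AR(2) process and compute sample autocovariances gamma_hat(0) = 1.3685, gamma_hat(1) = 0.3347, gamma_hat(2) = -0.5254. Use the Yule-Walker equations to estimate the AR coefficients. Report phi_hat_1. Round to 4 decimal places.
\hat\phi_{1} = 0.3600

The Yule-Walker equations for an AR(p) process read, in matrix form,
  Gamma_p phi = r_p,   with   (Gamma_p)_{ij} = gamma(|i - j|),
                       (r_p)_i = gamma(i),   i,j = 1..p.
Substitute the sample gammas (Toeplitz matrix and right-hand side of size 2):
  Gamma_p = [[1.3685, 0.3347], [0.3347, 1.3685]]
  r_p     = [0.3347, -0.5254]
Written out:
  1.3685 phi_1 + 0.3347 phi_2 = 0.3347
  0.3347 phi_1 + 1.3685 phi_2 = -0.5254
Solve by Cramer's rule:
  det = gamma(0)^2 - gamma(1)^2 = (1.3685)^2 - (0.3347)^2 = 1.87279225 - 0.11202409 = 1.76076816
  phi_hat_1 = [gamma(1) gamma(0) - gamma(1) gamma(2)] / det = [(0.3347)(1.3685) - (0.3347)(-0.5254)] / 1.76076816 = 0.63388833 / 1.76076816 = 0.36
  phi_hat_2 = [gamma(0) gamma(2) - gamma(1)^2] / det = [(1.3685)(-0.5254) - (0.3347)^2] / 1.76076816 = -0.83103399 / 1.76076816 = -0.472
So phi_hat = [0.3600, -0.4720].
Therefore phi_hat_1 = 0.3600.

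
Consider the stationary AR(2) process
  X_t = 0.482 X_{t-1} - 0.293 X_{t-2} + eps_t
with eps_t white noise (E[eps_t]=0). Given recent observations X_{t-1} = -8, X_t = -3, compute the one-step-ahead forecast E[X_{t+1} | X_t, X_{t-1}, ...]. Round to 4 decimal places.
E[X_{t+1} \mid \mathcal F_t] = 0.8980

For an AR(p) model X_t = c + sum_i phi_i X_{t-i} + eps_t, the
one-step-ahead conditional mean is
  E[X_{t+1} | X_t, ...] = c + sum_i phi_i X_{t+1-i}.
Substitute known values:
  E[X_{t+1} | ...] = (0.482) * (-3) + (-0.293) * (-8)
                   = 0.8980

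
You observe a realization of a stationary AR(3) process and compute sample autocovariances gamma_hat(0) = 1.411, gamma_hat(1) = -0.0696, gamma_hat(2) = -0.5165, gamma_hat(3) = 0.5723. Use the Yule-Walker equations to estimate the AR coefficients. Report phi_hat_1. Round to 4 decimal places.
\hat\phi_{1} = 0.0880

The Yule-Walker equations for an AR(p) process read, in matrix form,
  Gamma_p phi = r_p,   with   (Gamma_p)_{ij} = gamma(|i - j|),
                       (r_p)_i = gamma(i),   i,j = 1..p.
Substitute the sample gammas (Toeplitz matrix and right-hand side of size 3):
  Gamma_p = [[1.411, -0.0696, -0.5165], [-0.0696, 1.411, -0.0696], [-0.5165, -0.0696, 1.411]]
  r_p     = [-0.0696, -0.5165, 0.5723]
Written out (R1..R3):
  (R1) 1.411 phi_1 - 0.0696 phi_2 - 0.5165 phi_3 = -0.0696
  (R2) -0.0696 phi_1 + 1.411 phi_2 - 0.0696 phi_3 = -0.5165
  (R3) -0.5165 phi_1 - 0.0696 phi_2 + 1.411 phi_3 = 0.5723
Gaussian elimination:
  R2 <- R2 - (-0.0696/1.411) R1 = R2 - (-0.049327) R1:  1.407567 phi_2 - 0.095077 phi_3 = -0.519933
  R3 <- R3 - (-0.5165/1.411) R1 = R3 - (-0.366052) R1:  -0.095077 phi_2 + 1.221934 phi_3 = 0.546823
  R3 <- R3 - (-0.095077/1.407567) R2 = R3 - (-0.067547) R2:  1.215512 phi_3 = 0.511703
Back-substitution:
  phi_hat_3 = 0.511703 / 1.215512 = 0.420977
  phi_hat_2 = (-0.519933 - (-0.095077)(0.420977)) / 1.407567 = -0.340948
  phi_hat_1 = (-0.0696 - (-0.0696)(-0.340948) - (-0.5165)(0.420977)) / 1.411 = 0.087955
So phi_hat = [0.0880, -0.3409, 0.4210].
Therefore phi_hat_1 = 0.0880.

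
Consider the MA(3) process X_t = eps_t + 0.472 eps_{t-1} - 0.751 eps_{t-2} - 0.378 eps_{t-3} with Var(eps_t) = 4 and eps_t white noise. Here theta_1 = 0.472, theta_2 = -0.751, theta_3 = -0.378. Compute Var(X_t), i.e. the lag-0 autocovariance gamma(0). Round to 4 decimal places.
\gamma(0) = 7.7187

For an MA(q) process X_t = eps_t + sum_i theta_i eps_{t-i} with
Var(eps_t) = sigma^2, the variance is
  gamma(0) = sigma^2 * (1 + sum_i theta_i^2).
  sum_i theta_i^2 = (0.472)^2 + (-0.751)^2 + (-0.378)^2 = 0.222784 + 0.564001 + 0.142884 = 0.929669.
  gamma(0) = 4 * (1 + 0.929669) = 4 * 1.929669 = 7.718676, which rounds to 7.7187.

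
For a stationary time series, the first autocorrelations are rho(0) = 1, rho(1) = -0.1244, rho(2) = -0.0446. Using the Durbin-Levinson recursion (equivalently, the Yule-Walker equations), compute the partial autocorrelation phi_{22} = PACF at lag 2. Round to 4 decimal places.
\phi_{22} = -0.0610

The PACF at lag k is phi_{kk}, the last component of the solution
to the Yule-Walker system G_k phi = r_k where
  (G_k)_{ij} = rho(|i - j|), (r_k)_i = rho(i), i,j = 1..k.
Equivalently, Durbin-Levinson gives phi_{kk} iteratively:
  phi_{11} = rho(1)
  phi_{kk} = [rho(k) - sum_{j=1..k-1} phi_{k-1,j} rho(k-j)]
            / [1 - sum_{j=1..k-1} phi_{k-1,j} rho(j)],
  phi_{k,j} = phi_{k-1,j} - phi_{kk} phi_{k-1,k-j},  j = 1..k-1.
Step k = 1:
  phi_11 = rho(1) = -0.1244.
Step k = 2:
  phi_22 = [rho(2) - phi_11 rho(1)] / [1 - phi_11 rho(1)] = [-0.0446 - (-0.1244)(-0.1244)] / [1 - (-0.1244)(-0.1244)]
         = -0.06007536 / 0.98452464 = -0.061.
Therefore phi_{22} = -0.0610.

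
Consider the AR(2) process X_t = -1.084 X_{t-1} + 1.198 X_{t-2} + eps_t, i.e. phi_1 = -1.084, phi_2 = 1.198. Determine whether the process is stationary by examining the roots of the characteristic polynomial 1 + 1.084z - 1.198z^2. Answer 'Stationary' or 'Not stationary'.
\text{Not stationary}

The AR(p) characteristic polynomial is P(z) = 1 + 1.084z - 1.198z^2.
Stationarity requires all roots to lie outside the unit circle, i.e. |z| > 1 for every root.
Set 1 + (1.084) z + (-1.198) z^2 = 0, i.e. a z^2 + b z + c = 0 with a = -1.198, b = 1.084, c = 1.
Discriminant D = b^2 - 4ac = (1.084)^2 - 4*(-1.198)*1 = 1.175056 - (-4.792) = 5.967056.
D >= 0, so the roots are real: z = (-b +/- sqrt(D)) / (2a) = (-1.084 +/- 2.442756) / (-2.396).
  z_1 = (-1.084 + 2.442756) / (-2.396) = -0.5671,   |z_1| = 0.5671.
  z_2 = (-1.084 - 2.442756) / (-2.396) = 1.4719,   |z_2| = 1.4719.
Moduli of all roots: 0.5671, 1.4719.
All moduli strictly greater than 1? No.
Verdict: Not stationary.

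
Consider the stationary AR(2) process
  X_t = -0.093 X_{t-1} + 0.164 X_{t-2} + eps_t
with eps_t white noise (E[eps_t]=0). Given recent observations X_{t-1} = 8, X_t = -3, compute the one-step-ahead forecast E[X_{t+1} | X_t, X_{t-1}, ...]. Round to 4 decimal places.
E[X_{t+1} \mid \mathcal F_t] = 1.5910

For an AR(p) model X_t = c + sum_i phi_i X_{t-i} + eps_t, the
one-step-ahead conditional mean is
  E[X_{t+1} | X_t, ...] = c + sum_i phi_i X_{t+1-i}.
Substitute known values:
  E[X_{t+1} | ...] = (-0.093) * (-3) + (0.164) * (8)
                   = 1.5910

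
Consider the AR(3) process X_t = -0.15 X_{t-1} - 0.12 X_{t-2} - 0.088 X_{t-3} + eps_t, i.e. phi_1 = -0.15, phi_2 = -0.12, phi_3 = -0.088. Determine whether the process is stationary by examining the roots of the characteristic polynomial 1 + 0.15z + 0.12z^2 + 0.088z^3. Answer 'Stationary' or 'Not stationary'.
\text{Stationary}

The AR(p) characteristic polynomial is P(z) = 1 + 0.15z + 0.12z^2 + 0.088z^3.
Stationarity requires all roots to lie outside the unit circle, i.e. |z| > 1 for every root.
Degree 3: look for a simple real root z0 first, then factor out (1 - z/z0) and solve the remaining quadratic.
Testing z0 = -2.5: P(-2.5) = 1 + (0.15)(-2.5) + (0.12)(-2.5)^2 + (0.088)(-2.5)^3
  = 1 + (-0.375) + (0.75) + (-1.375) = 0.  So z_0 = -2.5 is a root, |z_0| = 2.5.
Divide out the factor (1 + 0.4 z) = (1 - z/z0) (since 1/z0 = -0.4):
  P(z) = (1 + 0.4 z)(1 + (-0.25) z + (0.22) z^2)
  [check: z-coef -0.25 - (-0.4) = 0.15; z^2-coef 0.22 - (-0.4)(-0.25) = 0.12; z^3-coef -(-0.4)(0.22) = 0.088.]
Remaining roots from the quadratic factor 1 + (-0.25) z + (0.22) z^2:
  Set 1 + (-0.25) z + (0.22) z^2 = 0, i.e. a z^2 + b z + c = 0 with a = 0.22, b = -0.25, c = 1.
  Discriminant D = b^2 - 4ac = (-0.25)^2 - 4*(0.22)*1 = 0.0625 - (0.88) = -0.8175.
  D < 0, so the roots are the complex-conjugate pair z = (-b +/- i sqrt(-D)) / (2a) = 0.5682 +/- 2.0549i.
  For a conjugate pair |z|^2 = z * conj(z) = (product of roots) = c/a = 1/(0.22) = 4.545455, so |z| = sqrt(4.545455) = 2.132 for both roots.
Moduli of all roots: 2.5000, 2.1320, 2.1320.
All moduli strictly greater than 1? Yes.
Verdict: Stationary.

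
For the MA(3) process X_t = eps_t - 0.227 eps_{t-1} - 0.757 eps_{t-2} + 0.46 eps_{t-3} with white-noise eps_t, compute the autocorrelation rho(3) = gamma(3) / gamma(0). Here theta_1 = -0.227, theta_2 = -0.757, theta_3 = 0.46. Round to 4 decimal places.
\rho(3) = 0.2505

For an MA(q) process with theta_0 = 1, the autocovariance is
  gamma(k) = sigma^2 * sum_{i=0..q-k} theta_i * theta_{i+k},
and rho(k) = gamma(k) / gamma(0). Sigma^2 cancels.
  numerator   = (1)*(0.46) = 0.46.
  denominator = (1)^2 + (-0.227)^2 + (-0.757)^2 + (0.46)^2 = 1.836178.
  rho(3) = 0.46 / 1.836178 = 0.2505.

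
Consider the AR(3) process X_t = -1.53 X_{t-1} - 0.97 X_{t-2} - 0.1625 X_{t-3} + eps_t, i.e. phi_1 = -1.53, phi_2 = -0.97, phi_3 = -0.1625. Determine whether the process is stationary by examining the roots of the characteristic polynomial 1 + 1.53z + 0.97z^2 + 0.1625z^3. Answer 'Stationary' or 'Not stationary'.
\text{Stationary}

The AR(p) characteristic polynomial is P(z) = 1 + 1.53z + 0.97z^2 + 0.1625z^3.
Stationarity requires all roots to lie outside the unit circle, i.e. |z| > 1 for every root.
Degree 3: look for a simple real root z0 first, then factor out (1 - z/z0) and solve the remaining quadratic.
Testing z0 = -4: P(-4) = 1 + (1.53)(-4) + (0.97)(-4)^2 + (0.1625)(-4)^3
  = 1 + (-6.12) + (15.52) + (-10.4) = 0.  So z_0 = -4 is a root, |z_0| = 4.
Divide out the factor (1 + 0.25 z) = (1 - z/z0) (since 1/z0 = -0.25):
  P(z) = (1 + 0.25 z)(1 + (1.28) z + (0.65) z^2)
  [check: z-coef 1.28 - (-0.25) = 1.53; z^2-coef 0.65 - (-0.25)(1.28) = 0.97; z^3-coef -(-0.25)(0.65) = 0.1625.]
Remaining roots from the quadratic factor 1 + (1.28) z + (0.65) z^2:
  Set 1 + (1.28) z + (0.65) z^2 = 0, i.e. a z^2 + b z + c = 0 with a = 0.65, b = 1.28, c = 1.
  Discriminant D = b^2 - 4ac = (1.28)^2 - 4*(0.65)*1 = 1.6384 - (2.6) = -0.9616.
  D < 0, so the roots are the complex-conjugate pair z = (-b +/- i sqrt(-D)) / (2a) = -0.9846 +/- 0.7543i.
  For a conjugate pair |z|^2 = z * conj(z) = (product of roots) = c/a = 1/(0.65) = 1.538462, so |z| = sqrt(1.538462) = 1.2403 for both roots.
Moduli of all roots: 4.0000, 1.2403, 1.2403.
All moduli strictly greater than 1? Yes.
Verdict: Stationary.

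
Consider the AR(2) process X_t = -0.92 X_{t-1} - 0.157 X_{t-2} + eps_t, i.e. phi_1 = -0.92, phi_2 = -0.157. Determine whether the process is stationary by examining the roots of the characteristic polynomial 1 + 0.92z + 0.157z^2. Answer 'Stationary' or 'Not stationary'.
\text{Stationary}

The AR(p) characteristic polynomial is P(z) = 1 + 0.92z + 0.157z^2.
Stationarity requires all roots to lie outside the unit circle, i.e. |z| > 1 for every root.
Set 1 + (0.92) z + (0.157) z^2 = 0, i.e. a z^2 + b z + c = 0 with a = 0.157, b = 0.92, c = 1.
Discriminant D = b^2 - 4ac = (0.92)^2 - 4*(0.157)*1 = 0.8464 - (0.628) = 0.2184.
D >= 0, so the roots are real: z = (-b +/- sqrt(D)) / (2a) = (-0.92 +/- 0.467333) / (0.314).
  z_1 = (-0.92 + 0.467333) / (0.314) = -1.4416,   |z_1| = 1.4416.
  z_2 = (-0.92 - 0.467333) / (0.314) = -4.4183,   |z_2| = 4.4183.
Moduli of all roots: 1.4416, 4.4183.
All moduli strictly greater than 1? Yes.
Verdict: Stationary.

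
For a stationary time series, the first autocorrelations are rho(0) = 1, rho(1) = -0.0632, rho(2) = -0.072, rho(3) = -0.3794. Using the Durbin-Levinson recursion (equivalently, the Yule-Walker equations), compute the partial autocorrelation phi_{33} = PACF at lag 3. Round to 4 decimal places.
\phi_{33} = -0.3930

The PACF at lag k is phi_{kk}, the last component of the solution
to the Yule-Walker system G_k phi = r_k where
  (G_k)_{ij} = rho(|i - j|), (r_k)_i = rho(i), i,j = 1..k.
Equivalently, Durbin-Levinson gives phi_{kk} iteratively:
  phi_{11} = rho(1)
  phi_{kk} = [rho(k) - sum_{j=1..k-1} phi_{k-1,j} rho(k-j)]
            / [1 - sum_{j=1..k-1} phi_{k-1,j} rho(j)],
  phi_{k,j} = phi_{k-1,j} - phi_{kk} phi_{k-1,k-j},  j = 1..k-1.
Step k = 1:
  phi_11 = rho(1) = -0.0632.
Step k = 2:
  phi_22 = [rho(2) - phi_11 rho(1)] / [1 - phi_11 rho(1)] = [-0.072 - (-0.0632)(-0.0632)] / [1 - (-0.0632)(-0.0632)]
         = -0.07599424 / 0.99600576 = -0.076299.
  Update: phi_21 = phi_11 - phi_22 phi_11 = -0.0632 - (-0.076299)(-0.0632) = -0.068022.
Step k = 3:
  phi_33 = [rho(3) - phi_21 rho(2) - phi_22 rho(1)] / [1 - phi_21 rho(1) - phi_22 rho(2)]
    numerator   = -0.3794 - (-0.068022)(-0.072) - (-0.076299)(-0.0632) = -0.38911969
    denominator = 1 - (-0.068022)(-0.0632) - (-0.076299)(-0.072) = 0.99020748
  phi_33 = -0.38911969 / 0.99020748 = -0.393.
Therefore phi_{33} = -0.3930.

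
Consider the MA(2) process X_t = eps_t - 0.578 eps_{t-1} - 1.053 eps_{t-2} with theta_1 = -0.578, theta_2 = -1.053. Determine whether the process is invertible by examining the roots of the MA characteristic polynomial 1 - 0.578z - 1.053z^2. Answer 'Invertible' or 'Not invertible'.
\text{Not invertible}

The MA(q) characteristic polynomial is P(z) = 1 - 0.578z - 1.053z^2.
Invertibility requires all roots to lie outside the unit circle, i.e. |z| > 1 for every root.
Set 1 + (-0.578) z + (-1.053) z^2 = 0, i.e. a z^2 + b z + c = 0 with a = -1.053, b = -0.578, c = 1.
Discriminant D = b^2 - 4ac = (-0.578)^2 - 4*(-1.053)*1 = 0.334084 - (-4.212) = 4.546084.
D >= 0, so the roots are real: z = (-b +/- sqrt(D)) / (2a) = (0.578 +/- 2.132155) / (-2.106).
  z_1 = (0.578 + 2.132155) / (-2.106) = -1.2869,   |z_1| = 1.2869.
  z_2 = (0.578 - 2.132155) / (-2.106) = 0.738,   |z_2| = 0.738.
Moduli of all roots: 1.2869, 0.7380.
All moduli strictly greater than 1? No.
Verdict: Not invertible.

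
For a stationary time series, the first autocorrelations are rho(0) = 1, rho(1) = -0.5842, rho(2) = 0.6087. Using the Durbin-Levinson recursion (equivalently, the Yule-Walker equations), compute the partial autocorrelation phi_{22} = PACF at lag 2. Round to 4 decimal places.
\phi_{22} = 0.4060

The PACF at lag k is phi_{kk}, the last component of the solution
to the Yule-Walker system G_k phi = r_k where
  (G_k)_{ij} = rho(|i - j|), (r_k)_i = rho(i), i,j = 1..k.
Equivalently, Durbin-Levinson gives phi_{kk} iteratively:
  phi_{11} = rho(1)
  phi_{kk} = [rho(k) - sum_{j=1..k-1} phi_{k-1,j} rho(k-j)]
            / [1 - sum_{j=1..k-1} phi_{k-1,j} rho(j)],
  phi_{k,j} = phi_{k-1,j} - phi_{kk} phi_{k-1,k-j},  j = 1..k-1.
Step k = 1:
  phi_11 = rho(1) = -0.5842.
Step k = 2:
  phi_22 = [rho(2) - phi_11 rho(1)] / [1 - phi_11 rho(1)] = [0.6087 - (-0.5842)(-0.5842)] / [1 - (-0.5842)(-0.5842)]
         = 0.26741036 / 0.65871036 = 0.406.
Therefore phi_{22} = 0.4060.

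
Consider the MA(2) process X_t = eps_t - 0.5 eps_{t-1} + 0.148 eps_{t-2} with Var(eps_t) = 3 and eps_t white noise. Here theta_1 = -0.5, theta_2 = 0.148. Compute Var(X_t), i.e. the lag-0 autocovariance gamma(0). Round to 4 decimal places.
\gamma(0) = 3.8157

For an MA(q) process X_t = eps_t + sum_i theta_i eps_{t-i} with
Var(eps_t) = sigma^2, the variance is
  gamma(0) = sigma^2 * (1 + sum_i theta_i^2).
  sum_i theta_i^2 = (-0.5)^2 + (0.148)^2 = 0.25 + 0.021904 = 0.271904.
  gamma(0) = 3 * (1 + 0.271904) = 3 * 1.271904 = 3.815712, which rounds to 3.8157.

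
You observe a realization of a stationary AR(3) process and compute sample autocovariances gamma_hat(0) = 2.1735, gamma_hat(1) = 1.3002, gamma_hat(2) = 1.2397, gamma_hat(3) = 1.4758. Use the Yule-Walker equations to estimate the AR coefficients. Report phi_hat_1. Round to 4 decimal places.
\hat\phi_{1} = 0.2539

The Yule-Walker equations for an AR(p) process read, in matrix form,
  Gamma_p phi = r_p,   with   (Gamma_p)_{ij} = gamma(|i - j|),
                       (r_p)_i = gamma(i),   i,j = 1..p.
Substitute the sample gammas (Toeplitz matrix and right-hand side of size 3):
  Gamma_p = [[2.1735, 1.3002, 1.2397], [1.3002, 2.1735, 1.3002], [1.2397, 1.3002, 2.1735]]
  r_p     = [1.3002, 1.2397, 1.4758]
Written out (R1..R3):
  (R1) 2.1735 phi_1 + 1.3002 phi_2 + 1.2397 phi_3 = 1.3002
  (R2) 1.3002 phi_1 + 2.1735 phi_2 + 1.3002 phi_3 = 1.2397
  (R3) 1.2397 phi_1 + 1.3002 phi_2 + 2.1735 phi_3 = 1.4758
Gaussian elimination:
  R2 <- R2 - (1.3002/2.1735) R1 = R2 - (0.598206) R1:  1.395713 phi_2 + 0.558604 phi_3 = 0.461913
  R3 <- R3 - (1.2397/2.1735) R1 = R3 - (0.57037) R1:  0.558604 phi_2 + 1.466412 phi_3 = 0.734204
  R3 <- R3 - (0.558604/1.395713) R2 = R3 - (0.400229) R2:  1.242842 phi_3 = 0.549334
Back-substitution:
  phi_hat_3 = 0.549334 / 1.242842 = 0.441998
  phi_hat_2 = (0.461913 - (0.558604)(0.441998)) / 1.395713 = 0.154051
  phi_hat_1 = (1.3002 - (1.3002)(0.154051) - (1.2397)(0.441998)) / 2.1735 = 0.253949
So phi_hat = [0.2539, 0.1541, 0.4420].
Therefore phi_hat_1 = 0.2539.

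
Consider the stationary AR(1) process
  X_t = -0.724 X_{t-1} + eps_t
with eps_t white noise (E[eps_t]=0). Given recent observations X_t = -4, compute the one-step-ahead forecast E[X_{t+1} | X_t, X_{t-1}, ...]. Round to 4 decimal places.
E[X_{t+1} \mid \mathcal F_t] = 2.8960

For an AR(p) model X_t = c + sum_i phi_i X_{t-i} + eps_t, the
one-step-ahead conditional mean is
  E[X_{t+1} | X_t, ...] = c + sum_i phi_i X_{t+1-i}.
Substitute known values:
  E[X_{t+1} | ...] = (-0.724) * (-4)
                   = 2.8960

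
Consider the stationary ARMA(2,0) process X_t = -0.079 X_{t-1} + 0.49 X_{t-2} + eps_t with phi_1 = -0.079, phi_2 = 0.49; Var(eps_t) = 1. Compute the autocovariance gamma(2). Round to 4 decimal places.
\gamma(2) = 0.6772

Multiply the model equation by X_{t-k} and take expectations. With theta_0 = psi_0 = 1 and psi_j the MA(infinity) weights, this gives
  gamma(k) - sum_i phi_i gamma(k-i) = c_k,
  c_k = sigma^2 * sum_{j=k..q} theta_j psi_{j-k}   (c_k = 0 for k > q),
using gamma(-m) = gamma(m).
Pure AR (q = 0): c_0 = sigma^2 = 1, c_k = 0 for k >= 1.
Equations for k = 0, 1, 2 (AR order 2, c_2 = 0):
  (E0) gamma(0) = phi_1 gamma(1) + phi_2 gamma(2) + c_0
  (E1) gamma(1) = phi_1 gamma(0) + phi_2 gamma(1) + c_1
  (E2) gamma(2) = phi_1 gamma(1) + phi_2 gamma(0)
From (E1): gamma(1) = A gamma(0) + B with
  A = phi_1 / (1 - phi_2) = -0.079 / 0.51 = -0.154902,   B = c_1 / (1 - phi_2) = 0 / 0.51 = 0.
Insert (E2) into (E0): gamma(0) (1 - phi_2^2) = phi_1 (1 + phi_2) gamma(1) + c_0.
  phi_1 (1 + phi_2) = (-0.079)(1.49) = -0.11771,   1 - phi_2^2 = 0.7599.
Replace gamma(1) by A gamma(0) + B and collect gamma(0):
  gamma(0) [0.7599 - (-0.11771)(-0.154902)] = c_0 = 1
  gamma(0) * 0.741666 = 1
  gamma(0) = 1 / 0.741666 = 1.348315.
  gamma(1) = A gamma(0) = (-0.154902)(1.348315) = -0.208857.
  gamma(2) = phi_1 gamma(1) + phi_2 gamma(0) = (-0.079)(-0.208857) + (0.49)(1.348315) = 0.677174.
Therefore gamma(2) = 0.6772 (to 4 decimal places).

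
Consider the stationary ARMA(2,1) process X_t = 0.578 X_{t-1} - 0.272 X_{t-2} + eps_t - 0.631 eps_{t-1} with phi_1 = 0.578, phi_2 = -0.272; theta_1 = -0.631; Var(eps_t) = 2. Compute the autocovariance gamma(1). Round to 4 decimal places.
\gamma(1) = 0.0278

Multiply the model equation by X_{t-k} and take expectations. With theta_0 = psi_0 = 1 and psi_j the MA(infinity) weights, this gives
  gamma(k) - sum_i phi_i gamma(k-i) = c_k,
  c_k = sigma^2 * sum_{j=k..q} theta_j psi_{j-k}   (c_k = 0 for k > q),
using gamma(-m) = gamma(m).
psi-weights needed (psi_j = theta_j + sum_i phi_i psi_{j-i}):
  psi_1 = theta_1 + phi_1 = -0.631 + (0.578) = -0.053
Right-hand sides:
  c_0 = sigma^2 (1 + theta_1 psi_1) = 2 * (1 + (-0.631)(-0.053)) = 2 * 1.033443 = 2.066886
  c_1 = sigma^2 theta_1 = 2 * (-0.631) = -1.262
  c_2 = 0
Equations for k = 0, 1, 2 (AR order 2, c_2 = 0):
  (E0) gamma(0) = phi_1 gamma(1) + phi_2 gamma(2) + c_0
  (E1) gamma(1) = phi_1 gamma(0) + phi_2 gamma(1) + c_1
  (E2) gamma(2) = phi_1 gamma(1) + phi_2 gamma(0)
From (E1): gamma(1) = A gamma(0) + B with
  A = phi_1 / (1 - phi_2) = 0.578 / 1.272 = 0.454403,   B = c_1 / (1 - phi_2) = -1.262 / 1.272 = -0.992138.
Insert (E2) into (E0): gamma(0) (1 - phi_2^2) = phi_1 (1 + phi_2) gamma(1) + c_0.
  phi_1 (1 + phi_2) = (0.578)(0.728) = 0.420784,   1 - phi_2^2 = 0.926016.
Replace gamma(1) by A gamma(0) + B and collect gamma(0):
  gamma(0) [0.926016 - (0.420784)(0.454403)] = (0.420784)(-0.992138) + 2.066886
  gamma(0) * 0.734811 = 1.64941
  gamma(0) = 1.64941 / 0.734811 = 2.244673.
  gamma(1) = A gamma(0) + B = (0.454403)(2.244673) + (-0.992138) = 0.027847.
Therefore gamma(1) = 0.0278 (to 4 decimal places).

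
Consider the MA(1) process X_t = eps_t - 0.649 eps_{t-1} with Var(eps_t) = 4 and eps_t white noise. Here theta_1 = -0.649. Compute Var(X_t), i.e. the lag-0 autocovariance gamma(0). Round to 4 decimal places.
\gamma(0) = 5.6848

For an MA(q) process X_t = eps_t + sum_i theta_i eps_{t-i} with
Var(eps_t) = sigma^2, the variance is
  gamma(0) = sigma^2 * (1 + sum_i theta_i^2).
  sum_i theta_i^2 = (-0.649)^2 = 0.421201.
  gamma(0) = 4 * (1 + 0.421201) = 4 * 1.421201 = 5.684804, which rounds to 5.6848.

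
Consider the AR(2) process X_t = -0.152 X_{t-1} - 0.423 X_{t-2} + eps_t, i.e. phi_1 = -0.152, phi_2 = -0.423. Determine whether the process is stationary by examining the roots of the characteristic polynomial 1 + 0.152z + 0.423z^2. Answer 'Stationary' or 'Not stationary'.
\text{Stationary}

The AR(p) characteristic polynomial is P(z) = 1 + 0.152z + 0.423z^2.
Stationarity requires all roots to lie outside the unit circle, i.e. |z| > 1 for every root.
Set 1 + (0.152) z + (0.423) z^2 = 0, i.e. a z^2 + b z + c = 0 with a = 0.423, b = 0.152, c = 1.
Discriminant D = b^2 - 4ac = (0.152)^2 - 4*(0.423)*1 = 0.023104 - (1.692) = -1.668896.
D < 0, so the roots are the complex-conjugate pair z = (-b +/- i sqrt(-D)) / (2a) = -0.1797 +/- 1.527i.
For a conjugate pair |z|^2 = z * conj(z) = (product of roots) = c/a = 1/(0.423) = 2.364066, so |z| = sqrt(2.364066) = 1.5376 for both roots.
Moduli of all roots: 1.5376, 1.5376.
All moduli strictly greater than 1? Yes.
Verdict: Stationary.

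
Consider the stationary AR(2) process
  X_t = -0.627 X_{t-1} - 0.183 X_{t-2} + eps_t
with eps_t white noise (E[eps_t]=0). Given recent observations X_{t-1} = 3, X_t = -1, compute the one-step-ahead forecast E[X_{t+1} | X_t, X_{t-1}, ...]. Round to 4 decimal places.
E[X_{t+1} \mid \mathcal F_t] = 0.0780

For an AR(p) model X_t = c + sum_i phi_i X_{t-i} + eps_t, the
one-step-ahead conditional mean is
  E[X_{t+1} | X_t, ...] = c + sum_i phi_i X_{t+1-i}.
Substitute known values:
  E[X_{t+1} | ...] = (-0.627) * (-1) + (-0.183) * (3)
                   = 0.0780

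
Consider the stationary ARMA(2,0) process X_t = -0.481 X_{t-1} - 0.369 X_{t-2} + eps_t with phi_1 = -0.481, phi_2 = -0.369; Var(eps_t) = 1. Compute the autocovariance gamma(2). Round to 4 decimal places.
\gamma(2) = -0.2641

Multiply the model equation by X_{t-k} and take expectations. With theta_0 = psi_0 = 1 and psi_j the MA(infinity) weights, this gives
  gamma(k) - sum_i phi_i gamma(k-i) = c_k,
  c_k = sigma^2 * sum_{j=k..q} theta_j psi_{j-k}   (c_k = 0 for k > q),
using gamma(-m) = gamma(m).
Pure AR (q = 0): c_0 = sigma^2 = 1, c_k = 0 for k >= 1.
Equations for k = 0, 1, 2 (AR order 2, c_2 = 0):
  (E0) gamma(0) = phi_1 gamma(1) + phi_2 gamma(2) + c_0
  (E1) gamma(1) = phi_1 gamma(0) + phi_2 gamma(1) + c_1
  (E2) gamma(2) = phi_1 gamma(1) + phi_2 gamma(0)
From (E1): gamma(1) = A gamma(0) + B with
  A = phi_1 / (1 - phi_2) = -0.481 / 1.369 = -0.351351,   B = c_1 / (1 - phi_2) = 0 / 1.369 = 0.
Insert (E2) into (E0): gamma(0) (1 - phi_2^2) = phi_1 (1 + phi_2) gamma(1) + c_0.
  phi_1 (1 + phi_2) = (-0.481)(0.631) = -0.303511,   1 - phi_2^2 = 0.863839.
Replace gamma(1) by A gamma(0) + B and collect gamma(0):
  gamma(0) [0.863839 - (-0.303511)(-0.351351)] = c_0 = 1
  gamma(0) * 0.7572 = 1
  gamma(0) = 1 / 0.7572 = 1.320655.
  gamma(1) = A gamma(0) = (-0.351351)(1.320655) = -0.464014.
  gamma(2) = phi_1 gamma(1) + phi_2 gamma(0) = (-0.481)(-0.464014) + (-0.369)(1.320655) = -0.264131.
Therefore gamma(2) = -0.2641 (to 4 decimal places).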